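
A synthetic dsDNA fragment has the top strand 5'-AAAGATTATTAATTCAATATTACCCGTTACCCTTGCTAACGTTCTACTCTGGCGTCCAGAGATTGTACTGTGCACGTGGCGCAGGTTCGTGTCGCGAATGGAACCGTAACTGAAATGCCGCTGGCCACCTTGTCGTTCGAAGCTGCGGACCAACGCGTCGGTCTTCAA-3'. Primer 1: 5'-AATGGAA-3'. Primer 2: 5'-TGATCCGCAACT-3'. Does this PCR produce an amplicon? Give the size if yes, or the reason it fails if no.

Primer 2 (TGATCCGCAACT) does not match the top strand, and its reverse complement AGTTGCGGATCA does not match either.
With no annealing site for primer 2, no amplification occurs.

No product — primer 2 has no binding site in the template.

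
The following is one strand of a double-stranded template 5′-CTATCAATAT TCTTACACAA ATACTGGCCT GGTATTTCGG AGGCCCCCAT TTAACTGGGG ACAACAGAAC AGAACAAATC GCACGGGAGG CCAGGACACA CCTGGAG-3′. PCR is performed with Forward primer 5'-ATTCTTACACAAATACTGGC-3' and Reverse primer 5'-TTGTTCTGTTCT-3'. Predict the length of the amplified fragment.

69 bp

Forward primer ATTCTTACACAAATACTGGC is found on the top strand at positions 9–28.
Reverse complement of the reverse primer: AGAACAGAACAA. This occurs on the top strand at positions 66–77.
Amplicon spans positions 9–77: 69 bp.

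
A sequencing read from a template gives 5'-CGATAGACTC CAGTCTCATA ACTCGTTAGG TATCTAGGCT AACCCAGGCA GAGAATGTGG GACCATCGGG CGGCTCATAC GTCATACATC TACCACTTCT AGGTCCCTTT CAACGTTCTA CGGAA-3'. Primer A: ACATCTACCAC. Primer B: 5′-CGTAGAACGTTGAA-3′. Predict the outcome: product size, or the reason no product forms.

Yes — a 37 bp product.

Primer A (ACATCTACCAC) matches the top strand at positions 86–96; it acts as a forward primer.
Primer B's reverse complement is TTCAACGTTCTACG, matching the top strand at positions 109–122; it acts as a reverse primer.
The 3' ends face each other across positions 86–122, giving a 37 bp product.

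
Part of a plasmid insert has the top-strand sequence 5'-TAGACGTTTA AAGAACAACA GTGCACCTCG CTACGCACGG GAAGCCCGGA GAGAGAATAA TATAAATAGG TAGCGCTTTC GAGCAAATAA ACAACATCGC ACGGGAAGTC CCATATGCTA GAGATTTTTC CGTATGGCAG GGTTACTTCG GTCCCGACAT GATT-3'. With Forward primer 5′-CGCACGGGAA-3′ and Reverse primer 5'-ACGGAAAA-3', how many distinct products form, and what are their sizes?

Two products: 100 bp, 36 bp

The forward primer CGCACGGGAA matches the top strand at positions 34–43, 98–107.
The reverse primer's reverse complement is TTTTCCGT, matching at positions 126–133.
Each forward site pairs with the reverse site to give a product ending at position 133: sizes 100, 36 bp.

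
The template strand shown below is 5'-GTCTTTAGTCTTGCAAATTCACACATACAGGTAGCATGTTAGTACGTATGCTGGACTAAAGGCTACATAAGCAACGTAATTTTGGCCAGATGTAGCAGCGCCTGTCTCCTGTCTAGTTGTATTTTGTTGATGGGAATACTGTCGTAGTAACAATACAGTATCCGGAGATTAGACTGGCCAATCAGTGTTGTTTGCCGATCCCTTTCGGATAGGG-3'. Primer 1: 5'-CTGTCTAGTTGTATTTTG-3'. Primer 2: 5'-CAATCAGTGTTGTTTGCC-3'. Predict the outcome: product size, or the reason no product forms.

No product — both primers anneal to the same strand and extend in the same direction.

Primer 1 (CTGTCTAGTTGTATTTTG) matches the top strand at positions 109–126 (3' end points downstream).
Primer 2 (CAATCAGTGTTGTTTGCC) also matches the top strand directly, at positions 179–196 — its reverse complement GGCAAACAACACTGATTG is not present.
Both primers anneal to the bottom strand with 3' ends pointing the same way, so neither can prime synthesis back toward the other.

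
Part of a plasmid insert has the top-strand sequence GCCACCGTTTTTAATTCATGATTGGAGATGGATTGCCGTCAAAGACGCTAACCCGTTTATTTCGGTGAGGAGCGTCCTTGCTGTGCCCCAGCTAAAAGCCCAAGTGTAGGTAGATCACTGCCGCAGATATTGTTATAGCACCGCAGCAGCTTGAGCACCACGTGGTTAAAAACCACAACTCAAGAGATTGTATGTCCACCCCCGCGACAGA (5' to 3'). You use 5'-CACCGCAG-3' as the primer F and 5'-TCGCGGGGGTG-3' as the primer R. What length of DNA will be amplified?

69 bp

The forward primer matches the template at positions 139–146.
Reverse complement of the reverse primer: CACCCCCGCGA. This occurs on the top strand at positions 197–207.
The product runs from position 139 to position 207, so its length is 207 − 139 + 1 = 69 bp.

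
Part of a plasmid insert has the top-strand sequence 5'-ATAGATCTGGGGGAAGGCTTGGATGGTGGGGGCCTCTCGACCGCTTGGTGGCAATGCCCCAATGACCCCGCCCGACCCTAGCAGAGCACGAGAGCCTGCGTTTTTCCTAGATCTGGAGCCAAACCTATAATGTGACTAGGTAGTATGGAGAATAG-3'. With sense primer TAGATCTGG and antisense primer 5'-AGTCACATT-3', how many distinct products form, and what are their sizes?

Two products: 136 bp, 30 bp

The forward primer TAGATCTGG matches the top strand at positions 2–10, 108–116.
The reverse primer's reverse complement is AATGTGACT, matching at positions 129–137.
Each forward site pairs with the reverse site to give a product ending at position 137: sizes 136, 30 bp.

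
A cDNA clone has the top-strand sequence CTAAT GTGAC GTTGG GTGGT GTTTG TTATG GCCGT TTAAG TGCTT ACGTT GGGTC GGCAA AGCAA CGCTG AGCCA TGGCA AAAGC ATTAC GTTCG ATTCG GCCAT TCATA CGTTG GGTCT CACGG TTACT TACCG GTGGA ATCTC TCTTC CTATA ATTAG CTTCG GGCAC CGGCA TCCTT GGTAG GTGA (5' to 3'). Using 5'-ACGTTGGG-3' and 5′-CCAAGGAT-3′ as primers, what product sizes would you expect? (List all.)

The forward primer ACGTTGGG matches the top strand at positions 9–16, 46–53, 110–117.
The reverse primer's reverse complement is ATCCTTGG, matching at positions 175–182.
Each forward site pairs with the reverse site to give a product ending at position 182: sizes 174, 137, 73 bp.

174 bp, 137 bp, 73 bp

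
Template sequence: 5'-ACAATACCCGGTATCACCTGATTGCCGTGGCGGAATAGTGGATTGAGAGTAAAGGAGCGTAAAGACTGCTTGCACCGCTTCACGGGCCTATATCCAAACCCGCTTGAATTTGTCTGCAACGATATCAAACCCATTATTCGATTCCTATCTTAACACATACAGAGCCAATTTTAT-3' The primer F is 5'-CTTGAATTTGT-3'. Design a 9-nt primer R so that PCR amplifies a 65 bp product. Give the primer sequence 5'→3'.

5'-TGGCTCTGT-3'

The forward primer binds at positions 103–113, so a 65 bp product ends at position 103 + 65 − 1 = 167.
The reverse primer anneals to the top strand over positions 159–167, i.e. to ACAGAGCCA.
Its sequence written 5'→3' is the reverse complement: TGGCTCTGT.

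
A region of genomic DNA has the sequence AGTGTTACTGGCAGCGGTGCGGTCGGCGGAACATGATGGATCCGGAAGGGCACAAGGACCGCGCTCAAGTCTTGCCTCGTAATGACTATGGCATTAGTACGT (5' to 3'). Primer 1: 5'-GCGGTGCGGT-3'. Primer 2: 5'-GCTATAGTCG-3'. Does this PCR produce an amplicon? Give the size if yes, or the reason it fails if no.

Primer 2 (GCTATAGTCG) does not match the top strand, and its reverse complement CGACTATAGC does not match either.
With no annealing site for primer 2, no amplification occurs.

No product — primer 2 has no binding site in the template.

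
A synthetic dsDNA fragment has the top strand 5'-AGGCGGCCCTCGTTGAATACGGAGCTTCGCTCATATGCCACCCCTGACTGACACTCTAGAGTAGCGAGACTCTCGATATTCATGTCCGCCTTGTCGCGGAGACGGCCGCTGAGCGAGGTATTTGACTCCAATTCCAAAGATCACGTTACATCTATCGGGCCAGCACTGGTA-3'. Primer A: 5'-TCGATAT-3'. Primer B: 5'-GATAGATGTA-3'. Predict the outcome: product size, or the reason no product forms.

Primer A (TCGATAT) matches the top strand at positions 73–79; it acts as a forward primer.
Primer B's reverse complement is TACATCTATC, matching the top strand at positions 147–156; it acts as a reverse primer.
The 3' ends face each other across positions 73–156, giving an 84 bp product.

Yes — an 84 bp product.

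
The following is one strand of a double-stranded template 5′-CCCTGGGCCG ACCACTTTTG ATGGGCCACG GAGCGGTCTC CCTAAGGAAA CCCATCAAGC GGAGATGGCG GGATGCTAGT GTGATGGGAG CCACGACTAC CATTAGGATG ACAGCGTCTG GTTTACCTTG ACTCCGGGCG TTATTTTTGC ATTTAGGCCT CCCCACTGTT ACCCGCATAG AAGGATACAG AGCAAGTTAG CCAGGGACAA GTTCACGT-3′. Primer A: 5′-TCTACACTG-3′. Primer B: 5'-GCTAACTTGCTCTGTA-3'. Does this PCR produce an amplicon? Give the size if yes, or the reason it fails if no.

No product — primer A has no binding site in the template.

Primer A (TCTACACTG) does not match the top strand, and its reverse complement CAGTGTAGA does not match either.
With no annealing site for primer A, no amplification occurs.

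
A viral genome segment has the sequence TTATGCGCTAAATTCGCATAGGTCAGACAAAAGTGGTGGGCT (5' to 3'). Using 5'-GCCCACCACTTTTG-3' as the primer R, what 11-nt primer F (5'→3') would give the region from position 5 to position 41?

The reverse primer's reverse complement CAAAAGTGGTGGGC matches the template at positions 28–41; the product starts at position 5.
The forward primer is identical to the top strand over positions 5–15: GCGCTAAATTC.

5'-GCGCTAAATTC-3'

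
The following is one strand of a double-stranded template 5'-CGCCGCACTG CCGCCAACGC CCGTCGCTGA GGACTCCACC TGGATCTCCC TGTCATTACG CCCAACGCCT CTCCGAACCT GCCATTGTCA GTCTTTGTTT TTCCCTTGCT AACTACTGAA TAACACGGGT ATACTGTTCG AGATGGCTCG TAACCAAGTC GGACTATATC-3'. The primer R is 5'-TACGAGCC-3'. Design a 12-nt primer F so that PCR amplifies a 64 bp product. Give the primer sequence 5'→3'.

The reverse primer's reverse complement GGCTCGTA matches the template at positions 145–152, so the product ends at position 152.
A 64 bp product then starts at position 152 − 64 + 1 = 89.
The forward primer is identical to the top strand there: CAGTCTTTGTTT.

5'-CAGTCTTTGTTT-3'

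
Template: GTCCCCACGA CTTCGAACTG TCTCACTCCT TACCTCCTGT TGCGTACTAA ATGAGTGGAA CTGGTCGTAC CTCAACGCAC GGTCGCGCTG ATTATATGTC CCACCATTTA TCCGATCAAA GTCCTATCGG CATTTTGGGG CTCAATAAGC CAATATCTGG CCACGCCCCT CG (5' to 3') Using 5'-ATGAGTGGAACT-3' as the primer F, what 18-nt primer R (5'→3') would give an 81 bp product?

5'-GCCGATAGGACTTTGATC-3'

The forward primer binds at positions 51–62, so an 81 bp product ends at position 51 + 81 − 1 = 131.
The reverse primer anneals to the top strand over positions 114–131, i.e. to GATCAAAGTCCTATCGGC.
Its sequence written 5'→3' is the reverse complement: GCCGATAGGACTTTGATC.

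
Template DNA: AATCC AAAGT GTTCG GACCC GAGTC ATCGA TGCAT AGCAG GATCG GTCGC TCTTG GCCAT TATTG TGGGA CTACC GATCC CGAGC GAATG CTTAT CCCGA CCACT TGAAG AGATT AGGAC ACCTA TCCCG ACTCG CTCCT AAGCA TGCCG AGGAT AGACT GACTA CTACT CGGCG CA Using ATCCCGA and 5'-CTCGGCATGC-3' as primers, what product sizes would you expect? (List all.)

The forward primer ATCCCGA matches the top strand at positions 77–83, 94–100, 125–131.
The reverse primer's reverse complement is GCATGCCGAG, matching at positions 143–152.
Each forward site pairs with the reverse site to give a product ending at position 152: sizes 76, 59, 28 bp.

76 bp, 59 bp, 28 bp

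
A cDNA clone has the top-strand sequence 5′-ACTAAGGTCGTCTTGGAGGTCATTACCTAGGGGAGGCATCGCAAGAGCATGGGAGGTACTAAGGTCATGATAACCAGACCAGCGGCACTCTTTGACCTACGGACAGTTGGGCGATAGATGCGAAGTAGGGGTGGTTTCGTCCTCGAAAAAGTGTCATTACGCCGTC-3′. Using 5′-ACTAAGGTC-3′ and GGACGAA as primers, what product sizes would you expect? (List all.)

The forward primer ACTAAGGTC matches the top strand at positions 1–9, 58–66.
The reverse primer's reverse complement is TTCGTCC, matching at positions 136–142.
Each forward site pairs with the reverse site to give a product ending at position 142: sizes 142, 85 bp.

142 bp, 85 bp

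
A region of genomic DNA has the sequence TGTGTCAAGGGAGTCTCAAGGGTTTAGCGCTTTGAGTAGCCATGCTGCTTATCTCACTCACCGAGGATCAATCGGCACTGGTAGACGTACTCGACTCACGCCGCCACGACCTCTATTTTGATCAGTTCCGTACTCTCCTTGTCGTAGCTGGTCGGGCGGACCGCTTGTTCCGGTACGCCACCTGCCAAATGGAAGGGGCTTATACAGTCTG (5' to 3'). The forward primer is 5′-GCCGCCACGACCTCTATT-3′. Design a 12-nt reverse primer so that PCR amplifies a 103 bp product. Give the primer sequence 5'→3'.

The forward primer binds at positions 100–117, so a 103 bp product ends at position 100 + 103 − 1 = 202.
The reverse primer anneals to the top strand over positions 191–202, i.e. to GGAAGGGGCTTA.
Its sequence written 5'→3' is the reverse complement: TAAGCCCCTTCC.

5'-TAAGCCCCTTCC-3'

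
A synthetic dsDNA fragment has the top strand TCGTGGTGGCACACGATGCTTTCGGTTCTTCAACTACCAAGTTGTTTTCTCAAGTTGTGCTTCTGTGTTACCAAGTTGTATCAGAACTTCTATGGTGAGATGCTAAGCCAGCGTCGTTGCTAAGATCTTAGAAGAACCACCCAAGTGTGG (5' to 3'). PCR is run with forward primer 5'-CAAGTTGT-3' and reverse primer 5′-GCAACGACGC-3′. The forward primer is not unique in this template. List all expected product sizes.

The forward primer CAAGTTGT matches the top strand at positions 38–45, 51–58, 72–79.
The reverse primer's reverse complement is GCGTCGTTGC, matching at positions 111–120.
Each forward site pairs with the reverse site to give a product ending at position 120: sizes 83, 70, 49 bp.

83 bp, 70 bp, 49 bp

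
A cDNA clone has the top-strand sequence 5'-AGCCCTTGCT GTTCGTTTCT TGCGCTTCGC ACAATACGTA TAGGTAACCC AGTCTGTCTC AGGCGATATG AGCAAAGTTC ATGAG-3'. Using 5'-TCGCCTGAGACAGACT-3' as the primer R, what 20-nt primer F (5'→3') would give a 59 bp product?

The reverse primer's reverse complement AGTCTGTCTCAGGCGA matches the template at positions 51–66, so the product ends at position 66.
A 59 bp product then starts at position 66 − 59 + 1 = 8.
The forward primer is identical to the top strand there: GCTGTTCGTTTCTTGCGCTT.

5'-GCTGTTCGTTTCTTGCGCTT-3'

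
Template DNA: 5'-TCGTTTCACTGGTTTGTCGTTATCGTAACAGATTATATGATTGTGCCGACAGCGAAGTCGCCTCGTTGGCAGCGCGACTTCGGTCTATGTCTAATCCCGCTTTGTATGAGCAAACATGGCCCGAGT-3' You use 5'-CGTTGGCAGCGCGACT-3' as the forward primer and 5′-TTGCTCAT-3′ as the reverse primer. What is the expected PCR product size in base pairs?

The forward primer matches the template at positions 64–79.
The reverse primer's reverse complement is ATGAGCAA, which matches the template at positions 106–113.
Amplicon spans positions 64–113: 50 bp.

50 bp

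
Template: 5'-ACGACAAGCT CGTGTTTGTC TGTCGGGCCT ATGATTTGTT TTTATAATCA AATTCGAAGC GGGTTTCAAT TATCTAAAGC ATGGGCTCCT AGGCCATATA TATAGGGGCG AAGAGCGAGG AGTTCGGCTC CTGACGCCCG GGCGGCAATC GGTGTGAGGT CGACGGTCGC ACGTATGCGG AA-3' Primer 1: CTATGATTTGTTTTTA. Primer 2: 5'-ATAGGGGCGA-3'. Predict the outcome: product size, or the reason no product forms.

No product — both primers anneal to the same strand and extend in the same direction.

Primer 1 (CTATGATTTGTTTTTA) matches the top strand at positions 29–44 (3' end points downstream).
Primer 2 (ATAGGGGCGA) also matches the top strand directly, at positions 102–111 — its reverse complement TCGCCCCTAT is not present.
Both primers anneal to the bottom strand with 3' ends pointing the same way, so neither can prime synthesis back toward the other.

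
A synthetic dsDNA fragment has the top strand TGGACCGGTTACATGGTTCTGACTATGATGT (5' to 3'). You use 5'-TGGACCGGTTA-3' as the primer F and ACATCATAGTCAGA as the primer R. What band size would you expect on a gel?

31 bp

The forward primer matches the template at positions 1–11.
The reverse primer's reverse complement is TCTGACTATGATGT, which matches the template at positions 18–31.
Product length = (reverse-primer end) − (forward-primer start) + 1 = 31 − 1 + 1 = 31 bp.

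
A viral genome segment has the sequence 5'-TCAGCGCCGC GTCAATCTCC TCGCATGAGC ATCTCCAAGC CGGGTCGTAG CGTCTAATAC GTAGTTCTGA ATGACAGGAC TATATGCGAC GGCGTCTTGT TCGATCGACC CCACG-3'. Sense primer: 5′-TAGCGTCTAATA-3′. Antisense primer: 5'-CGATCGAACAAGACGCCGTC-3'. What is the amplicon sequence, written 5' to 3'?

Scanning the template, TAGCGTCTAATA occurs at positions 48–59; this primer anneals to the bottom strand there with its 3' end pointing downstream.
Reverse complement of the reverse primer: GACGGCGTCTTGTTCGATCG. This occurs on the top strand at positions 88–107.
The product is the template from position 48 through 107 (60 bp).

5'-TAGCGTCTAATACGTAGTTCTGAATGACAGGACTATATGCGACGGCGTCTTGTTCGATCG-3'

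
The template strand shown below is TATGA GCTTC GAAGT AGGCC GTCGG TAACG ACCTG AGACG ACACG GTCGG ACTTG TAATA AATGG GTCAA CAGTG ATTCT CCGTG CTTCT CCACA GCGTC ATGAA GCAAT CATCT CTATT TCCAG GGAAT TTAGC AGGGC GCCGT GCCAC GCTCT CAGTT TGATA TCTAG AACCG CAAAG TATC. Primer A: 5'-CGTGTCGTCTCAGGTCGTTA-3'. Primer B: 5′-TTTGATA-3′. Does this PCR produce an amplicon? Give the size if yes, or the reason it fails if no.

Primer A (CGTGTCGTCTCAGGTCGTTA) has reverse complement TAACGACCTGAGACGACACG, which matches the top strand at positions 26–45; primer A anneals to the top strand there with its 3' end pointing upstream toward position 26.
Primer B (TTTGATA) matches the top strand directly at positions 159–165; it anneals to the bottom strand with its 3' end pointing downstream toward position 165.
The 3' ends diverge (primer A extends toward position 1, primer B toward position 184), so the primers never converge on a shared product.

No product — the primers' 3' ends point away from each other.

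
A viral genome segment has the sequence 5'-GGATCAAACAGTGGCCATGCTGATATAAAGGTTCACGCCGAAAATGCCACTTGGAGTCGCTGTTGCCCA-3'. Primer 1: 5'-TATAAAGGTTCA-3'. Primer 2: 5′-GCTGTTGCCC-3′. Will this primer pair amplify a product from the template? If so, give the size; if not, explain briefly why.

No product — both primers anneal to the same strand and extend in the same direction.

Primer 1 (TATAAAGGTTCA) matches the top strand at positions 24–35 (3' end points downstream).
Primer 2 (GCTGTTGCCC) also matches the top strand directly, at positions 59–68 — its reverse complement GGGCAACAGC is not present.
Both primers anneal to the bottom strand with 3' ends pointing the same way, so neither can prime synthesis back toward the other.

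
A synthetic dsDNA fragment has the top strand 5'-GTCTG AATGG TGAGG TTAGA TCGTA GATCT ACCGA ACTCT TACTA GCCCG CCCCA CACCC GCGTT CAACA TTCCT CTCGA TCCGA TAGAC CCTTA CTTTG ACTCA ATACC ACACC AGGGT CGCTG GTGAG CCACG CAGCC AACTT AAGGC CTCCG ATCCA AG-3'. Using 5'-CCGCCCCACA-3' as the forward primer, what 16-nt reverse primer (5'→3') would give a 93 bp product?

5'-GGCTGCGTGGCTCACC-3'

The forward primer binds at positions 48–57, so a 93 bp product ends at position 48 + 93 − 1 = 140.
The reverse primer anneals to the top strand over positions 125–140, i.e. to GGTGAGCCACGCAGCC.
Its sequence written 5'→3' is the reverse complement: GGCTGCGTGGCTCACC.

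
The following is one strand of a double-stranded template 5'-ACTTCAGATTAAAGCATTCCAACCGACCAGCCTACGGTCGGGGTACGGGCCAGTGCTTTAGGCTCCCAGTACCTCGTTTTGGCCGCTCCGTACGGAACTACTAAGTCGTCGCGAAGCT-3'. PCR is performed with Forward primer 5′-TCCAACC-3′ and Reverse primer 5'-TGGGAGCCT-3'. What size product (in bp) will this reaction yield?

51 bp

The forward primer matches the template at positions 18–24.
Reverse complement of the reverse primer: AGGCTCCCA. This occurs on the top strand at positions 60–68.
The product runs from position 18 to position 68, so its length is 68 − 18 + 1 = 51 bp.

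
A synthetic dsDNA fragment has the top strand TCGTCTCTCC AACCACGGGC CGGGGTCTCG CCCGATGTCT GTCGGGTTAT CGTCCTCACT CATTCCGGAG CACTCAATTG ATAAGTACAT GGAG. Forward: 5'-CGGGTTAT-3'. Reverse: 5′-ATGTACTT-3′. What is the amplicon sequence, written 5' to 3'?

5'-CGGGTTATCGTCCTCACTCATTCCGGAGCACTCAATTGATAAGTACAT-3'

The forward primer matches the template at positions 43–50.
Reverse complement of the reverse primer: AAGTACAT. This occurs on the top strand at positions 83–90.
The product is the template from position 43 through 90 (48 bp).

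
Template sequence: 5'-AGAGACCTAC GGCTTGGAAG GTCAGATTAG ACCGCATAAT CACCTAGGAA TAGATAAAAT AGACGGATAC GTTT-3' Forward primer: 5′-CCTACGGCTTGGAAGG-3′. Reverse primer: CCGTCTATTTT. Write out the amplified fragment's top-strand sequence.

Scanning the template, CCTACGGCTTGGAAGG occurs at positions 6–21; this primer anneals to the bottom strand there with its 3' end pointing downstream.
Reverse complement of the reverse primer: AAAATAGACGG. This occurs on the top strand at positions 56–66.
The product is the template from position 6 through 66 (61 bp).

5'-CCTACGGCTTGGAAGGTCAGATTAGACCGCATAATCACCTAGGAATAGATAAAATAGACGG-3'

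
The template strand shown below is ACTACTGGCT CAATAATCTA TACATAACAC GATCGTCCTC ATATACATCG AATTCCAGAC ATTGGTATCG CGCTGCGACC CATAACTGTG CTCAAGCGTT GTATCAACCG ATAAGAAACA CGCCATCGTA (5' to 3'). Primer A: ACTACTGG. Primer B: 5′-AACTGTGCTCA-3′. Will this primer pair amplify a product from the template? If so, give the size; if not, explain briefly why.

No product — both primers anneal to the same strand and extend in the same direction.

Primer A (ACTACTGG) matches the top strand at positions 1–8 (3' end points downstream).
Primer B (AACTGTGCTCA) also matches the top strand directly, at positions 84–94 — its reverse complement TGAGCACAGTT is not present.
Both primers anneal to the bottom strand with 3' ends pointing the same way, so neither can prime synthesis back toward the other.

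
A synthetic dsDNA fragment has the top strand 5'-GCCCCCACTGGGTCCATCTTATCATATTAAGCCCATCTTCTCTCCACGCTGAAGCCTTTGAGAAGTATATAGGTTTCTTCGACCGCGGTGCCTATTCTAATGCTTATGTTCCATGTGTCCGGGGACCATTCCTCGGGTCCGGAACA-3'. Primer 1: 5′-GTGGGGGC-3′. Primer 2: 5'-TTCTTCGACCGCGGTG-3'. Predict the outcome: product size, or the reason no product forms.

No product — the primers' 3' ends point away from each other.

Primer 1 (GTGGGGGC) has reverse complement GCCCCCAC, which matches the top strand at positions 1–8; primer 1 anneals to the top strand there with its 3' end pointing upstream toward position 1.
Primer 2 (TTCTTCGACCGCGGTG) matches the top strand directly at positions 75–90; it anneals to the bottom strand with its 3' end pointing downstream toward position 90.
The 3' ends diverge (primer 1 extends toward position 1, primer 2 toward position 146), so the primers never converge on a shared product.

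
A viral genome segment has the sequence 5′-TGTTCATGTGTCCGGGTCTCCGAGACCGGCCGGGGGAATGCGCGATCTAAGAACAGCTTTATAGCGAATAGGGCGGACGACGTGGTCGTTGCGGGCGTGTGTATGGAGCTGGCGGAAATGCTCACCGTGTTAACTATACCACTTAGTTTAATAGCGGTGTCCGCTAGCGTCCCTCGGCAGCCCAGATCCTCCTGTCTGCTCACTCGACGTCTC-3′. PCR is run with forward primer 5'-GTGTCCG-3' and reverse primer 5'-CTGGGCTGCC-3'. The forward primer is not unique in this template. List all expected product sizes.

178 bp, 29 bp

The forward primer GTGTCCG matches the top strand at positions 8–14, 157–163.
The reverse primer's reverse complement is GGCAGCCCAG, matching at positions 176–185.
Each forward site pairs with the reverse site to give a product ending at position 185: sizes 178, 29 bp.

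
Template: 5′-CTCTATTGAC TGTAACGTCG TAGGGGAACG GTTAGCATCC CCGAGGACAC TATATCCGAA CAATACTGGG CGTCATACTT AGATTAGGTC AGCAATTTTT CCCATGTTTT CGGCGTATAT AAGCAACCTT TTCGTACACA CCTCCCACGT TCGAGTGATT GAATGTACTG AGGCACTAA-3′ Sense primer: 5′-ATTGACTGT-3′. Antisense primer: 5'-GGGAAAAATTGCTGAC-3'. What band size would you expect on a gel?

Scanning the template, ATTGACTGT occurs at positions 5–13; this primer anneals to the bottom strand there with its 3' end pointing downstream.
Taking the reverse complement of GGGAAAAATTGCTGAC gives GTCAGCAATTTTTCCC, found at positions 88–103 on the template; the primer anneals here to the top strand with its 3' end pointing upstream.
Product length = (reverse-primer end) − (forward-primer start) + 1 = 103 − 5 + 1 = 99 bp.

99 bp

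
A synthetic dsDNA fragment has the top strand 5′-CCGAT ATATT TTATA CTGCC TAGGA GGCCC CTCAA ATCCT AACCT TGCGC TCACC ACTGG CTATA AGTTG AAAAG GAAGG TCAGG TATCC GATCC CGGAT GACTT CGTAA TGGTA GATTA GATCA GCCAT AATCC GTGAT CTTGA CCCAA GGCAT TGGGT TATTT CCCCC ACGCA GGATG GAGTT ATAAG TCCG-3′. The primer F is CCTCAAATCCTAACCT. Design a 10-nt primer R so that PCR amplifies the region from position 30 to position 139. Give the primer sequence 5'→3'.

5'-TCACGGATTA-3'

The product's 3' end on the top strand is position 139.
The reverse primer anneals to the top strand over positions 130–139, i.e. to TAATCCGTGA.
Its sequence written 5'→3' is the reverse complement: TCACGGATTA.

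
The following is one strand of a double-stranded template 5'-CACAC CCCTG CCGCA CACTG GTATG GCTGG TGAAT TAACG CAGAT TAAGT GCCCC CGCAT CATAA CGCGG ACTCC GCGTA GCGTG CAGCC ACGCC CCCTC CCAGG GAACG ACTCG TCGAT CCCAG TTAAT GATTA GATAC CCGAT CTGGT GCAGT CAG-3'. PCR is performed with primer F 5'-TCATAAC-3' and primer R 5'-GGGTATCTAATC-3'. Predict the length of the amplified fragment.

83 bp

Scanning the template, TCATAAC occurs at positions 60–66; this primer anneals to the bottom strand there with its 3' end pointing downstream.
Taking the reverse complement of GGGTATCTAATC gives GATTAGATACCC, found at positions 131–142 on the template; the primer anneals here to the top strand with its 3' end pointing upstream.
Amplicon spans positions 60–142: 83 bp.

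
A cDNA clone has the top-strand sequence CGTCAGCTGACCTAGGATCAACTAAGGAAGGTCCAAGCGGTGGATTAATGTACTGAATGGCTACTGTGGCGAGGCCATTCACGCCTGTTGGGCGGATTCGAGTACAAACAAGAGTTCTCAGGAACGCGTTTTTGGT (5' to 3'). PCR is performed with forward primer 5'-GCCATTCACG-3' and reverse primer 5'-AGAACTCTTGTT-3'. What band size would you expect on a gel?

45 bp

Scanning the template, GCCATTCACG occurs at positions 74–83; this primer anneals to the bottom strand there with its 3' end pointing downstream.
The reverse primer's reverse complement is AACAAGAGTTCT, which matches the template at positions 107–118.
The product runs from position 74 to position 118, so its length is 118 − 74 + 1 = 45 bp.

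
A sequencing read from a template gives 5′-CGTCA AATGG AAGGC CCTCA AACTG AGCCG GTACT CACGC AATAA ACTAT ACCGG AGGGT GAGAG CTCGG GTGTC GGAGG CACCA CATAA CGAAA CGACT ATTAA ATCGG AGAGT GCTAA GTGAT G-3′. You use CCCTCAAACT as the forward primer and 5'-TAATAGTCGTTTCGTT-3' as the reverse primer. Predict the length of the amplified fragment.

90 bp

Forward primer CCCTCAAACT is found on the top strand at positions 15–24.
Reverse complement of the reverse primer: AACGAAACGACTATTA. This occurs on the top strand at positions 89–104.
Product length = (reverse-primer end) − (forward-primer start) + 1 = 104 − 15 + 1 = 90 bp.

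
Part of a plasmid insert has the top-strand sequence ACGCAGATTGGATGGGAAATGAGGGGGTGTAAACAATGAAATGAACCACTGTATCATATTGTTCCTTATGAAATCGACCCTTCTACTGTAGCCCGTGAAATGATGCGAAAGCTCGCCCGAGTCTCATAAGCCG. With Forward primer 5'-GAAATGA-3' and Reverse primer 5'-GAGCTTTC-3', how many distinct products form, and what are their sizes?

The forward primer GAAATGA matches the top strand at positions 16–22, 38–44, 97–103.
The reverse primer's reverse complement is GAAAGCTC, matching at positions 107–114.
Each forward site pairs with the reverse site to give a product ending at position 114: sizes 99, 77, 18 bp.

Three products: 99 bp, 77 bp, 18 bp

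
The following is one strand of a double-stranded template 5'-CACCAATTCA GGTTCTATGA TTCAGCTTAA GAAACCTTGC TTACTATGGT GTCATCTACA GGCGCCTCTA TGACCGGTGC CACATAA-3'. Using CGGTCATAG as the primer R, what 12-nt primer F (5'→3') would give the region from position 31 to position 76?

The reverse primer's reverse complement CTATGACCG matches the template at positions 68–76; the product starts at position 31.
The forward primer is identical to the top strand over positions 31–42: GAAACCTTGCTT.

5'-GAAACCTTGCTT-3'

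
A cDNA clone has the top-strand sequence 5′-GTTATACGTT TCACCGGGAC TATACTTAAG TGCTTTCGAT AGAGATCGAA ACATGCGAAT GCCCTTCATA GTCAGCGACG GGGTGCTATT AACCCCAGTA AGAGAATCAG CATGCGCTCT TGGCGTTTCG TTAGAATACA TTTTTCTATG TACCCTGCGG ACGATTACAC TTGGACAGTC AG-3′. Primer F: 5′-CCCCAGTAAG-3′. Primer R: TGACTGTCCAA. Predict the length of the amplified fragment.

89 bp

Scanning the template, CCCCAGTAAG occurs at positions 93–102; this primer anneals to the bottom strand there with its 3' end pointing downstream.
Reverse complement of the reverse primer: TTGGACAGTCA. This occurs on the top strand at positions 171–181.
Product length = (reverse-primer end) − (forward-primer start) + 1 = 181 − 93 + 1 = 89 bp.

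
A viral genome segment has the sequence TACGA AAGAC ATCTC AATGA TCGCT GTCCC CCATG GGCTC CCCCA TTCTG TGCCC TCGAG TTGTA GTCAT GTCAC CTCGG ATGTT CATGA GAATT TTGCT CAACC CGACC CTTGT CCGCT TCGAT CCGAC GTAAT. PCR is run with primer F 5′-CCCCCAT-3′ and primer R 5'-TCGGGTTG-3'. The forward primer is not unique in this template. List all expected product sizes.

The forward primer CCCCCAT matches the top strand at positions 28–34, 40–46.
The reverse primer's reverse complement is CAACCCGA, matching at positions 101–108.
Each forward site pairs with the reverse site to give a product ending at position 108: sizes 81, 69 bp.

81 bp, 69 bp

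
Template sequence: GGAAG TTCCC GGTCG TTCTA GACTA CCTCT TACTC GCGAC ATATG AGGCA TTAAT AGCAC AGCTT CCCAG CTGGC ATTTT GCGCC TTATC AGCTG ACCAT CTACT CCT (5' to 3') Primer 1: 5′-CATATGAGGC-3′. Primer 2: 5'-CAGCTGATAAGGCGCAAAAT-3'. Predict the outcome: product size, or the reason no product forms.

Yes — a 56 bp product.

Primer 1 (CATATGAGGC) matches the top strand at positions 40–49; it acts as a forward primer.
Primer 2's reverse complement is ATTTTGCGCCTTATCAGCTG, matching the top strand at positions 76–95; it acts as a reverse primer.
The 3' ends face each other across positions 40–95, giving a 56 bp product.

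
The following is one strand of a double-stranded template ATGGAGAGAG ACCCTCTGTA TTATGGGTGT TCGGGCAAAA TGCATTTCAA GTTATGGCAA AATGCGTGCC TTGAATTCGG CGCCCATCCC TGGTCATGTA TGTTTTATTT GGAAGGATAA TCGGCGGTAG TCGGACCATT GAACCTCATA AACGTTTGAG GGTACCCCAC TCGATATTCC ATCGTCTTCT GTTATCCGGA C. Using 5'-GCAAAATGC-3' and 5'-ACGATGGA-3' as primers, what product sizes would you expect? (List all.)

The forward primer GCAAAATGC matches the top strand at positions 35–43, 57–65.
The reverse primer's reverse complement is TCCATCGT, matching at positions 178–185.
Each forward site pairs with the reverse site to give a product ending at position 185: sizes 151, 129 bp.

151 bp, 129 bp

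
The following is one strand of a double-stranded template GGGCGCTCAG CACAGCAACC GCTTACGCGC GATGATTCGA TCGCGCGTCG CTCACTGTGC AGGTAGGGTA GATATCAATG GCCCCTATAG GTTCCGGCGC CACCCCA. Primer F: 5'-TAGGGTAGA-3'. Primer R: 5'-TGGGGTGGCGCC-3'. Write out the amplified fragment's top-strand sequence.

5'-TAGGGTAGATATCAATGGCCCCTATAGGTTCCGGCGCCACCCCA-3'

Forward primer TAGGGTAGA is found on the top strand at positions 64–72.
Reverse complement of the reverse primer: GGCGCCACCCCA. This occurs on the top strand at positions 96–107.
The product is the template from position 64 through 107 (44 bp).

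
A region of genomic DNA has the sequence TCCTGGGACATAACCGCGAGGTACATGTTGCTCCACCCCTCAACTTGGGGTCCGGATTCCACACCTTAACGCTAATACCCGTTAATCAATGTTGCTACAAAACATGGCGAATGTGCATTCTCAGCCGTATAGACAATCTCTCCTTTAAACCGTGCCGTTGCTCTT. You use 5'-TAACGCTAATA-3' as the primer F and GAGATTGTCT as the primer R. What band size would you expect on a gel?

The forward primer matches the template at positions 67–77.
Taking the reverse complement of GAGATTGTCT gives AGACAATCTC, found at positions 131–140 on the template; the primer anneals here to the top strand with its 3' end pointing upstream.
The product runs from position 67 to position 140, so its length is 140 − 67 + 1 = 74 bp.

74 bp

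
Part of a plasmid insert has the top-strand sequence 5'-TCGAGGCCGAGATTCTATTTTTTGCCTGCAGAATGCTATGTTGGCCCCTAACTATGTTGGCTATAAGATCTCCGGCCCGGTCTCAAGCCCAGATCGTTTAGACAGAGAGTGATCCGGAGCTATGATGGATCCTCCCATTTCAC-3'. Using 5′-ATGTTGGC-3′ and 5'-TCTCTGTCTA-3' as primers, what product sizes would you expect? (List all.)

The forward primer ATGTTGGC matches the top strand at positions 38–45, 54–61.
The reverse primer's reverse complement is TAGACAGAGA, matching at positions 99–108.
Each forward site pairs with the reverse site to give a product ending at position 108: sizes 71, 55 bp.

71 bp, 55 bp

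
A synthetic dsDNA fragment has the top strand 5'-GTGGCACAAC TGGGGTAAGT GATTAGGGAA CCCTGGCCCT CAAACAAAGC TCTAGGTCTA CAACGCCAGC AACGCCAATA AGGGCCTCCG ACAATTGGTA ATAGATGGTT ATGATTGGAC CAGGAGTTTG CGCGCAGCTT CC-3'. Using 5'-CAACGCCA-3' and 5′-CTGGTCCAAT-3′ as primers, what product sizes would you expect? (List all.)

63 bp, 54 bp

The forward primer CAACGCCA matches the top strand at positions 61–68, 70–77.
The reverse primer's reverse complement is ATTGGACCAG, matching at positions 114–123.
Each forward site pairs with the reverse site to give a product ending at position 123: sizes 63, 54 bp.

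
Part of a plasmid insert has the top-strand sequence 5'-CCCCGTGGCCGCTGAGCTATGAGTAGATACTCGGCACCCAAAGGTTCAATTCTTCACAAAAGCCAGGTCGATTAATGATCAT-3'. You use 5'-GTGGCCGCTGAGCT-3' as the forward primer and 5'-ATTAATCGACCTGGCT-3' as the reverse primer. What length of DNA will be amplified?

Forward primer GTGGCCGCTGAGCT is found on the top strand at positions 5–18.
Reverse complement of the reverse primer: AGCCAGGTCGATTAAT. This occurs on the top strand at positions 61–76.
Product length = (reverse-primer end) − (forward-primer start) + 1 = 76 − 5 + 1 = 72 bp.

72 bp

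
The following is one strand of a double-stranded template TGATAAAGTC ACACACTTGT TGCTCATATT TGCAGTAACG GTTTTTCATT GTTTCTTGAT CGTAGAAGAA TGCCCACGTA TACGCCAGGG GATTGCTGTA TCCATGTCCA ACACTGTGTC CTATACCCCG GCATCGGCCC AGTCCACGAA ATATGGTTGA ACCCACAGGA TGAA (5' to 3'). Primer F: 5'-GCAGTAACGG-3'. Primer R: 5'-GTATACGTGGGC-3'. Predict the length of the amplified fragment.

52 bp

Forward primer GCAGTAACGG is found on the top strand at positions 32–41.
Taking the reverse complement of GTATACGTGGGC gives GCCCACGTATAC, found at positions 72–83 on the template; the primer anneals here to the top strand with its 3' end pointing upstream.
Product length = (reverse-primer end) − (forward-primer start) + 1 = 83 − 32 + 1 = 52 bp.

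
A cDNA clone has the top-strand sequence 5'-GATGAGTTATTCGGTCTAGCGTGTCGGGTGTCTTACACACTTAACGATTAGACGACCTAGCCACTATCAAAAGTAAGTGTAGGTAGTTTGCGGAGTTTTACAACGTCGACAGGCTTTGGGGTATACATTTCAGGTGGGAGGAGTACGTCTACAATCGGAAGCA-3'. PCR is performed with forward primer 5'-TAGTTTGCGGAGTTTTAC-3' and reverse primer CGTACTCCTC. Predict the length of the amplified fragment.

The forward primer matches the template at positions 84–101.
Taking the reverse complement of CGTACTCCTC gives GAGGAGTACG, found at positions 138–147 on the template; the primer anneals here to the top strand with its 3' end pointing upstream.
Amplicon spans positions 84–147: 64 bp.

64 bp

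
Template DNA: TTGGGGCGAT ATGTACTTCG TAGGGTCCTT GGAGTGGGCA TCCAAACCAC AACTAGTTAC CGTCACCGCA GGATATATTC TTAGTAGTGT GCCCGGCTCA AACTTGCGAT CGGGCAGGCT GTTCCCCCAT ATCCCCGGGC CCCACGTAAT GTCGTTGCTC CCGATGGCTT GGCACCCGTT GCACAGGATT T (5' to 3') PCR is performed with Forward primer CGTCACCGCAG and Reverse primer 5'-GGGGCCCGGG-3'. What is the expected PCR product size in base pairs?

Scanning the template, CGTCACCGCAG occurs at positions 61–71; this primer anneals to the bottom strand there with its 3' end pointing downstream.
Reverse complement of the reverse primer: CCCGGGCCCC. This occurs on the top strand at positions 134–143.
Amplicon spans positions 61–143: 83 bp.

83 bp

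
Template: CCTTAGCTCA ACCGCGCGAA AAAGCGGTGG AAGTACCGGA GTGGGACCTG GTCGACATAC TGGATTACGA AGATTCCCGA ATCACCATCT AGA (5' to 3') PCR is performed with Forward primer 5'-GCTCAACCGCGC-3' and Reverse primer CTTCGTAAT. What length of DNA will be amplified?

67 bp

Scanning the template, GCTCAACCGCGC occurs at positions 6–17; this primer anneals to the bottom strand there with its 3' end pointing downstream.
Taking the reverse complement of CTTCGTAAT gives ATTACGAAG, found at positions 64–72 on the template; the primer anneals here to the top strand with its 3' end pointing upstream.
Product length = (reverse-primer end) − (forward-primer start) + 1 = 72 − 6 + 1 = 67 bp.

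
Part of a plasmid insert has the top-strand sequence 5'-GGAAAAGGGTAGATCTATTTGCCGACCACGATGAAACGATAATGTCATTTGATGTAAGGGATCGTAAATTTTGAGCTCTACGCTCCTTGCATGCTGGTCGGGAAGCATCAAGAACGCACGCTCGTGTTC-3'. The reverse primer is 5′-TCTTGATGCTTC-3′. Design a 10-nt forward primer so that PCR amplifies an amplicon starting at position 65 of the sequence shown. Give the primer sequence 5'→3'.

5'-TAAATTTTGA-3'

The reverse primer's reverse complement GAAGCATCAAGA matches the template at positions 102–113; the product starts at position 65.
The forward primer is identical to the top strand over positions 65–74: TAAATTTTGA.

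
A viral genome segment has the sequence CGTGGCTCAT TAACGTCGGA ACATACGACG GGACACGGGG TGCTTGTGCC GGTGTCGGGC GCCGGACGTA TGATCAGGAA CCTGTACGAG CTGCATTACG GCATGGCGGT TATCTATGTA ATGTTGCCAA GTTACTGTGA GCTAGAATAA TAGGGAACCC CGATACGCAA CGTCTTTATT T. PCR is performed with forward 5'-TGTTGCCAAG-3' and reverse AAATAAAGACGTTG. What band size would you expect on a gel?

Forward primer TGTTGCCAAG is found on the top strand at positions 122–131.
Reverse complement of the reverse primer: CAACGTCTTTATTT. This occurs on the top strand at positions 168–181.
The product runs from position 122 to position 181, so its length is 181 − 122 + 1 = 60 bp.

60 bp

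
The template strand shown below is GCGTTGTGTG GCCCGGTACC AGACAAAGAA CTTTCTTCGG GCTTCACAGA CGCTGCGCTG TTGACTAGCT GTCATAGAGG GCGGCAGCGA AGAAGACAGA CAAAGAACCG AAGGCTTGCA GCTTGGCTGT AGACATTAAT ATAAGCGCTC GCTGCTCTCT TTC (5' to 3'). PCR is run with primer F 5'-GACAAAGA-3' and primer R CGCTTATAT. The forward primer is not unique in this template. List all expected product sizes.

126 bp, 49 bp

The forward primer GACAAAGA matches the top strand at positions 22–29, 99–106.
The reverse primer's reverse complement is ATATAAGCG, matching at positions 139–147.
Each forward site pairs with the reverse site to give a product ending at position 147: sizes 126, 49 bp.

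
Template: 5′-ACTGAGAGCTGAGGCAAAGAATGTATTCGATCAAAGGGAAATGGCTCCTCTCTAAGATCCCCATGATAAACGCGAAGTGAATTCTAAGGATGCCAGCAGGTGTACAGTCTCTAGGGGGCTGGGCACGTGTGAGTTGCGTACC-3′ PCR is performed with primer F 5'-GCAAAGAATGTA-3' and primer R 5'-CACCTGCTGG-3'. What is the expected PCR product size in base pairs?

Forward primer GCAAAGAATGTA is found on the top strand at positions 14–25.
Taking the reverse complement of CACCTGCTGG gives CCAGCAGGTG, found at positions 93–102 on the template; the primer anneals here to the top strand with its 3' end pointing upstream.
Amplicon spans positions 14–102: 89 bp.

89 bp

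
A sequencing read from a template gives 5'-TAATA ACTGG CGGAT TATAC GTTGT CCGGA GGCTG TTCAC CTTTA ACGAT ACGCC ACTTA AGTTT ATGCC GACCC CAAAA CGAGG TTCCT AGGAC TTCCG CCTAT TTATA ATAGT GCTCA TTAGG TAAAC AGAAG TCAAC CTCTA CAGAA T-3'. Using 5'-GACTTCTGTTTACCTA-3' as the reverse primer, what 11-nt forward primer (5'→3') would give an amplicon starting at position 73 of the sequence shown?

5'-CCCCAAAACGA-3'

The reverse primer's reverse complement TAGGTAAACAGAAGTC matches the template at positions 122–137; the product starts at position 73.
The forward primer is identical to the top strand over positions 73–83: CCCCAAAACGA.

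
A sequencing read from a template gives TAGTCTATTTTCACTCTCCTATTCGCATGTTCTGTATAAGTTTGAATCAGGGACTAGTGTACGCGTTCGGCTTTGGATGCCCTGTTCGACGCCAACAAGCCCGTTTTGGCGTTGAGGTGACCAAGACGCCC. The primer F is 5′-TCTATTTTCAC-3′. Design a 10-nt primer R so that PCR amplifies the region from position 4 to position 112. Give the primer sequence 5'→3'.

The product's 3' end on the top strand is position 112.
The reverse primer anneals to the top strand over positions 103–112, i.e. to GTTTTGGCGT.
Its sequence written 5'→3' is the reverse complement: ACGCCAAAAC.

5'-ACGCCAAAAC-3'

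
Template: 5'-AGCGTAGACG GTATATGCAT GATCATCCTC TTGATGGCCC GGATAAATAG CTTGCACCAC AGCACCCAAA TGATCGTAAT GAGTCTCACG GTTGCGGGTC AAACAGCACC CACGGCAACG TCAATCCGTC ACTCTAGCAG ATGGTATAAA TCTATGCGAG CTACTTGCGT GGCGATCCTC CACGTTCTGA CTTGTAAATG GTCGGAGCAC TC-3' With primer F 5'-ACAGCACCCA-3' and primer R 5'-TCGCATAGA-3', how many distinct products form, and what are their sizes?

The forward primer ACAGCACCCA matches the top strand at positions 59–68, 103–112.
The reverse primer's reverse complement is TCTATGCGA, matching at positions 151–159.
Each forward site pairs with the reverse site to give a product ending at position 159: sizes 101, 57 bp.

Two products: 101 bp, 57 bp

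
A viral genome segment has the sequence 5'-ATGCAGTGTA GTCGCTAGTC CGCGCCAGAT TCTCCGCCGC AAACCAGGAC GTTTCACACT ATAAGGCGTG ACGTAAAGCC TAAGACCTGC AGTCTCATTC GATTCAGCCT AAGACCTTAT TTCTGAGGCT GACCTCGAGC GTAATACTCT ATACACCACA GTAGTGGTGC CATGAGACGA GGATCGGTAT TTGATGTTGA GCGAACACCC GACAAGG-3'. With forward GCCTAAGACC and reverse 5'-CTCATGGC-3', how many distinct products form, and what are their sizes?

The forward primer GCCTAAGACC matches the top strand at positions 78–87, 107–116.
The reverse primer's reverse complement is GCCATGAG, matching at positions 169–176.
Each forward site pairs with the reverse site to give a product ending at position 176: sizes 99, 70 bp.

Two products: 99 bp, 70 bp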